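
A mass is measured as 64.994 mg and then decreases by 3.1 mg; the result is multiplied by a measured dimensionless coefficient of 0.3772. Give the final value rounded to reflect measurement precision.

64.994 mg − 3.1 mg = 61.894 mg; the difference is limited to 1 decimal place (3 s.f.).
Carrying full precision, 61.894 × 0.3772 = 23.3464168 mg; 0.3772 has 4 s.f., so the result keeps min(3, 4) = 3 s.f.
Rounded to 3 significant figures: 23.3 mg.

23.3 mg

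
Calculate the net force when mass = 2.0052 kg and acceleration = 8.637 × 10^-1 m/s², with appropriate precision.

1.732 N

net force = 2.0052 kg × 8.637 × 10^-1 m/s² = 1.73189124 N.
2.0052 has 5 significant figures; 8.637 × 10^-1 has 4.
Division/multiplication keeps the fewest: 4 significant figures.
Rounded: 1.732 N.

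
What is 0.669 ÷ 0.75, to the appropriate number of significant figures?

0.669 ÷ 0.75 = 0.892
Multiplication/division keeps the fewest significant figures: 0.669 → 3 s.f., 0.75 → 2 s.f.; limit is 2.
Rounded to 2 significant figures: 0.89.

0.89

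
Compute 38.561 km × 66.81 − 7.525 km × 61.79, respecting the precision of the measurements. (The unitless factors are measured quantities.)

2111 km

38.561 × 66.81 = 2576.26041 → 2576 km (4 s.f., last digit at the 10^0 place).
7.525 × 61.79 = 464.96975 → 465.0 km (4 s.f., last digit at the 10^-1 place).
Difference: 2111.29066 km; keep the coarser place, 10^0.
Result: 2111 km.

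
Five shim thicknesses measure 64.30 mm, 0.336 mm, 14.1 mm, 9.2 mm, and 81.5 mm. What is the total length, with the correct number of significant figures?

1.694 × 10^2 mm

64.30 mm + 0.336 mm + 14.1 mm + 9.2 mm + 81.5 mm = 169.436 mm.
Addition/subtraction keeps the fewest decimal places: 64.30 → 2 decimal places, 0.336 → 3 decimal places, 14.1 → 1 decimal place, 9.2 → 1 decimal place, 81.5 → 1 decimal place; limit is 1.
Rounded to 1 decimal place: 1.694 × 10^2 mm.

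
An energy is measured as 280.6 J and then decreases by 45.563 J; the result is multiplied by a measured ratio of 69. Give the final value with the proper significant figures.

280.6 J − 45.563 J = 235.037 J; the difference is limited to 1 decimal place (4 s.f.).
Carrying full precision, 235.037 × 69 = 16217.553 J; 69 has 2 s.f., so the result keeps min(4, 2) = 2 s.f.
Rounded to 2 significant figures: 1.6 × 10⁴ J.

1.6 × 10⁴ J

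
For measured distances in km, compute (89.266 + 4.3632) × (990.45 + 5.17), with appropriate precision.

93219 km²

89.266 + 4.3632 = 93.6292, limited to 3 d.p. → 5 s.f.; 990.45 + 5.17 = 995.62, limited to 2 d.p. → 5 s.f.
Carrying full precision, 93.6292 × 995.62 = 93219.104104; keep min(5, 5) = 5 s.f.
Rounded to 5 significant figures: 93219 km².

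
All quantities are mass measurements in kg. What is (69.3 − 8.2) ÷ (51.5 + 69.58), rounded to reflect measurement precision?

0.505

69.3 − 8.2 = 61.1, limited to 1 d.p. → 3 s.f.; 51.5 + 69.58 = 121.08, limited to 1 d.p. → 4 s.f.
Carrying full precision, 61.1 ÷ 121.08 = 0.504625041295…; keep min(3, 4) = 3 s.f.
Rounded to 3 significant figures: 0.505.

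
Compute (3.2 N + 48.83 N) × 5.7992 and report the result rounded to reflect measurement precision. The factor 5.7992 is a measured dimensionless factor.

3.2 N + 48.83 N = 52.03 N; the sum is limited to 1 decimal place (3 s.f.).
Carrying full precision, 52.03 × 5.7992 = 301.732376 N; 5.7992 has 5 s.f., so the result keeps min(3, 5) = 3 s.f.
Rounded to 3 significant figures: 302 N.

302 N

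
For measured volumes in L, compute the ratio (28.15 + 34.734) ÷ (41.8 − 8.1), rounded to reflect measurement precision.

1.87

28.15 + 34.734 = 62.884, limited to 2 d.p. → 4 s.f.; 41.8 − 8.1 = 33.7, limited to 1 d.p. → 3 s.f.
Carrying full precision, 62.884 ÷ 33.7 = 1.86599406528…; keep min(4, 3) = 3 s.f.
Rounded to 3 significant figures: 1.87.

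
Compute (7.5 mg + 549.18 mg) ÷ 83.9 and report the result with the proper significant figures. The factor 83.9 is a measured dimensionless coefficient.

7.5 mg + 549.18 mg = 556.68 mg; the sum is limited to 1 decimal place (4 s.f.).
Carrying full precision, 556.68 ÷ 83.9 = 6.63504171633… mg; 83.9 has 3 s.f., so the result keeps min(4, 3) = 3 s.f.
Rounded to 3 significant figures: 6.64 mg.

6.64 mg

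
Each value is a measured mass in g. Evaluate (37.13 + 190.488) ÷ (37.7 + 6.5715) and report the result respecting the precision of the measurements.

5.14

37.13 + 190.488 = 227.618, limited to 2 d.p. → 5 s.f.; 37.7 + 6.5715 = 44.2715, limited to 1 d.p. → 3 s.f.
Carrying full precision, 227.618 ÷ 44.2715 = 5.14141151757…; keep min(5, 3) = 3 s.f.
Rounded to 3 significant figures: 5.14.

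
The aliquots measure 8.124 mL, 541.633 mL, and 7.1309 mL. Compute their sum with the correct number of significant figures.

8.124 mL + 541.633 mL + 7.1309 mL = 556.8879 mL.
Addition/subtraction keeps the fewest decimal places: 8.124 → 3 decimal places, 541.633 → 3 decimal places, 7.1309 → 4 decimal places; limit is 3.
Rounded to 3 decimal places: 556.888 mL.

556.888 mL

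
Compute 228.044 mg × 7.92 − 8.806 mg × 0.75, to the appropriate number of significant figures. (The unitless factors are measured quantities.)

228.044 × 7.92 = 1806.10848 → 1.81 × 10³ mg (3 s.f., last digit at the 10^1 place).
8.806 × 0.75 = 6.6045 → 6.6 mg (2 s.f., last digit at the 10^-1 place).
Difference: 1799.50398 mg; keep the coarser place, 10^1.
Result: 1.80 × 10³ mg.

1.80 × 10³ mg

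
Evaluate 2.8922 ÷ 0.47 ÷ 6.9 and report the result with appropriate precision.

2.8922 ÷ 0.47 ÷ 6.9 = 0.891828553808…
Multiplication/division keeps the fewest significant figures: 2.8922 → 5 s.f., 0.47 → 2 s.f., 6.9 → 2 s.f.; limit is 2.
Rounded to 2 significant figures: 0.89.

0.89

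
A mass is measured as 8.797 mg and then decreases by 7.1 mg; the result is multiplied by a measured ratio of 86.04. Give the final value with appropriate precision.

8.797 mg − 7.1 mg = 1.697 mg; the difference is limited to 1 decimal place (2 s.f.).
Carrying full precision, 1.697 × 86.04 = 146.00988 mg; 86.04 has 4 s.f., so the result keeps min(2, 4) = 2 s.f.
Rounded to 2 significant figures: 1.5 × 10^2 mg.

1.5 × 10^2 mg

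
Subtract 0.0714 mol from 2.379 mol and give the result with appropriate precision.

2.308 mol

2.379 mol − 0.0714 mol = 2.3076 mol.
Addition/subtraction keeps the fewest decimal places: 2.379 → 3 decimal places, 0.0714 → 4 decimal places; limit is 3.
Rounded to 3 decimal places: 2.308 mol.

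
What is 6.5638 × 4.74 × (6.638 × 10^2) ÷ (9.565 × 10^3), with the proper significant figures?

6.5638 × 4.74 × (6.638 × 10^2) ÷ (9.565 × 10^3) = 2.15916561271…
Multiplication/division keeps the fewest significant figures: 6.5638 → 5 s.f., 4.74 → 3 s.f., 6.638 × 10^2 → 4 s.f., 9.565 × 10^3 → 4 s.f.; limit is 3.
Rounded to 3 significant figures: 2.16.

2.16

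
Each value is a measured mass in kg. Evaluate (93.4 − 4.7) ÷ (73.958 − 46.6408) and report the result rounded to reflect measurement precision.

3.25

93.4 − 4.7 = 88.7, limited to 1 d.p. → 3 s.f.; 73.958 − 46.6408 = 27.3172, limited to 3 d.p. → 5 s.f.
Carrying full precision, 88.7 ÷ 27.3172 = 3.24703849589…; keep min(3, 5) = 3 s.f.
Rounded to 3 significant figures: 3.25.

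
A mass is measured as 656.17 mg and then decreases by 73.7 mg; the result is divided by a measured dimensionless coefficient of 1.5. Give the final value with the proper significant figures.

3.9 × 10^2 mg

656.17 mg − 73.7 mg = 582.47 mg; the difference is limited to 1 decimal place (4 s.f.).
Carrying full precision, 582.47 ÷ 1.5 = 388.313333333… mg; 1.5 has 2 s.f., so the result keeps min(4, 2) = 2 s.f.
Rounded to 2 significant figures: 3.9 × 10^2 mg.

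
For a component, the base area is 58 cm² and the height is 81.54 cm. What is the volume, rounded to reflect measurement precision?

volume = 58 cm² × 81.54 cm = 4729.32 cm³.
58 has 2 significant figures; 81.54 has 4.
Division/multiplication keeps the fewest: 2 significant figures.
Rounded: 4.7 × 10^3 cm³.

4.7 × 10^3 cm³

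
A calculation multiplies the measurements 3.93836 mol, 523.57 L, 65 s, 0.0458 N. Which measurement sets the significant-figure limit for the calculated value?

65 s

3.93836 mol → 6 s.f.; 523.57 L → 5 s.f.; 65 s → 2 s.f.; 0.0458 N → 3 s.f.
The fewest is 2 significant figures, from 65 s.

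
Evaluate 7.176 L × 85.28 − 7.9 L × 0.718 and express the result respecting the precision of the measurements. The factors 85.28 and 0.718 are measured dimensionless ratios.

606.3 L

7.176 × 85.28 = 611.96928 → 612.0 L (4 s.f., last digit at the 10^-1 place).
7.9 × 0.718 = 5.6722 → 5.7 L (2 s.f., last digit at the 10^-1 place).
Difference: 606.29708 L; keep the coarser place, 10^-1.
Result: 606.3 L.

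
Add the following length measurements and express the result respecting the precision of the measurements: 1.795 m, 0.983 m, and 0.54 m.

3.32 m

1.795 m + 0.983 m + 0.54 m = 3.318 m.
Addition/subtraction keeps the fewest decimal places: 1.795 → 3 decimal places, 0.983 → 3 decimal places, 0.54 → 2 decimal places; limit is 2.
Rounded to 2 decimal places: 3.32 m.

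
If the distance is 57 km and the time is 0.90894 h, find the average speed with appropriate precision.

average speed = 57 km ÷ 0.90894 h = 62.710409928… km/h.
57 has 2 significant figures; 0.90894 has 5.
Division/multiplication keeps the fewest: 2 significant figures.
Rounded: 63 km/h.

63 km/h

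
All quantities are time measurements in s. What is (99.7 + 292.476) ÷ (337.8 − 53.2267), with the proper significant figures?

1.378

99.7 + 292.476 = 392.176, limited to 1 d.p. → 4 s.f.; 337.8 − 53.2267 = 284.5733, limited to 1 d.p. → 4 s.f.
Carrying full precision, 392.176 ÷ 284.5733 = 1.37811945112…; keep min(4, 4) = 4 s.f.
Rounded to 4 significant figures: 1.378.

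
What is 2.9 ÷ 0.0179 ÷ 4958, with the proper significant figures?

2.9 ÷ 0.0179 ÷ 4958 = 0.0326767190771…
Multiplication/division keeps the fewest significant figures: 2.9 → 2 s.f., 0.0179 → 3 s.f., 4958 → 4 s.f.; limit is 2.
Rounded to 2 significant figures: 0.033.

0.033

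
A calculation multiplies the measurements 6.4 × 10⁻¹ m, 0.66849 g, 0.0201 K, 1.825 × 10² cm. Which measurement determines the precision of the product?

6.4 × 10⁻¹ m

6.4 × 10⁻¹ m → 2 s.f.; 0.66849 g → 5 s.f.; 0.0201 K → 3 s.f.; 1.825 × 10² cm → 4 s.f.
The fewest is 2 significant figures, from 6.4 × 10⁻¹ m.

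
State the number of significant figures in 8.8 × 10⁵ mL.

2

8.8 × 10⁵: in scientific notation every digit of the coefficient is significant.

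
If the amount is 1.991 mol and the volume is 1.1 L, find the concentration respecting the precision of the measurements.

concentration = 1.991 mol ÷ 1.1 L = 1.81 mol/L.
1.991 has 4 significant figures; 1.1 has 2.
Division/multiplication keeps the fewest: 2 significant figures.
Rounded: 1.8 mol/L.

1.8 mol/L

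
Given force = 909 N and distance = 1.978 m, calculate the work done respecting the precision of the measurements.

1.80 × 10³ J

work done = 909 N × 1.978 m = 1798.002 J.
909 has 3 significant figures; 1.978 has 4.
Division/multiplication keeps the fewest: 3 significant figures.
Rounded: 1.80 × 10³ J.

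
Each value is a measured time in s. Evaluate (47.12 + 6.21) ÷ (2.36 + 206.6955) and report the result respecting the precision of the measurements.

0.2551

47.12 + 6.21 = 53.33, limited to 2 d.p. → 4 s.f.; 2.36 + 206.6955 = 209.0555, limited to 2 d.p. → 5 s.f.
Carrying full precision, 53.33 ÷ 209.0555 = 0.255099722323…; keep min(4, 5) = 4 s.f.
Rounded to 4 significant figures: 0.2551.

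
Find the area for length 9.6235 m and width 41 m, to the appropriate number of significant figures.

area = 9.6235 m × 41 m = 394.5635 m².
9.6235 has 5 significant figures; 41 has 2.
Division/multiplication keeps the fewest: 2 significant figures.
Rounded: 3.9 × 10^2 m².

3.9 × 10^2 m²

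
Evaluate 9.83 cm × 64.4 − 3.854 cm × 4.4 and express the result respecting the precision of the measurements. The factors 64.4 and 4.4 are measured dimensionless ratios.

9.83 × 64.4 = 633.052 → 6.33 × 10² cm (3 s.f., last digit at the 10^0 place).
3.854 × 4.4 = 16.9576 → 17 cm (2 s.f., last digit at the 10^0 place).
Difference: 616.0944 cm; keep the coarser place, 10^0.
Result: 616 cm.

616 cm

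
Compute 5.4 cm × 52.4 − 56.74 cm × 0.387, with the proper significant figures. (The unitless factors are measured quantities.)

5.4 × 52.4 = 282.96 → 2.8 × 10^2 cm (2 s.f., last digit at the 10^1 place).
56.74 × 0.387 = 21.95838 → 22.0 cm (3 s.f., last digit at the 10^-1 place).
Difference: 261.00162 cm; keep the coarser place, 10^1.
Result: 2.6 × 10^2 cm.

2.6 × 10^2 cm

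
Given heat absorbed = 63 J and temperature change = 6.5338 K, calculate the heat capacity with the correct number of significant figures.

heat capacity = 63 J ÷ 6.5338 K = 9.64216841654… J/K.
63 has 2 significant figures; 6.5338 has 5.
Division/multiplication keeps the fewest: 2 significant figures.
Rounded: 9.6 J/K.

9.6 J/K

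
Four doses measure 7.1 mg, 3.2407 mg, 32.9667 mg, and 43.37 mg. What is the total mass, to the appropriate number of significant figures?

7.1 mg + 3.2407 mg + 32.9667 mg + 43.37 mg = 86.6774 mg.
Addition/subtraction keeps the fewest decimal places: 7.1 → 1 decimal place, 3.2407 → 4 decimal places, 32.9667 → 4 decimal places, 43.37 → 2 decimal places; limit is 1.
Rounded to 1 decimal place: 86.7 mg.

86.7 mg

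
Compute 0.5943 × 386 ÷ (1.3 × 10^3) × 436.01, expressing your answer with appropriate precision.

77

0.5943 × 386 ÷ (1.3 × 10^3) × 436.01 = 76.9389283062…
Multiplication/division keeps the fewest significant figures: 0.5943 → 4 s.f., 386 → 3 s.f., 1.3 × 10^3 → 2 s.f., 436.01 → 5 s.f.; limit is 2.
Rounded to 2 significant figures: 77.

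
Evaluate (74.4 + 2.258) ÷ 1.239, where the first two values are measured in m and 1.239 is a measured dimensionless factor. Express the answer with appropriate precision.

61.9 m

74.4 m + 2.258 m = 76.658 m; the sum is limited to 1 decimal place (3 s.f.).
Carrying full precision, 76.658 ÷ 1.239 = 61.8708635997… m; 1.239 has 4 s.f., so the result keeps min(3, 4) = 3 s.f.
Rounded to 3 significant figures: 61.9 m.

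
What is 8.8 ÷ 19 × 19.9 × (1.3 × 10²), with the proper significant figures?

8.8 ÷ 19 × 19.9 × (1.3 × 10²) = 1198.18947368…
Multiplication/division keeps the fewest significant figures: 8.8 → 2 s.f., 19 → 2 s.f., 19.9 → 3 s.f., 1.3 × 10² → 2 s.f.; limit is 2.
Rounded to 2 significant figures: 1.2 × 10³.

1.2 × 10³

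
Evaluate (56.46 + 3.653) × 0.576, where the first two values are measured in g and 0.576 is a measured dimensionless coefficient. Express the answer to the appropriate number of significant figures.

56.46 g + 3.653 g = 60.113 g; the sum is limited to 2 decimal places (4 s.f.).
Carrying full precision, 60.113 × 0.576 = 34.625088 g; 0.576 has 3 s.f., so the result keeps min(4, 3) = 3 s.f.
Rounded to 3 significant figures: 34.6 g.

34.6 g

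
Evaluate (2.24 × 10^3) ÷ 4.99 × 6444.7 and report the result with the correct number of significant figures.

(2.24 × 10^3) ÷ 4.99 × 6444.7 = 2893011.62325…
Multiplication/division keeps the fewest significant figures: 2.24 × 10^3 → 3 s.f., 4.99 → 3 s.f., 6444.7 → 5 s.f.; limit is 3.
Rounded to 3 significant figures: 2.89 × 10^6.

2.89 × 10^6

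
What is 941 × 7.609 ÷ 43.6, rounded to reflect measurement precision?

941 × 7.609 ÷ 43.6 = 164.221766055…
Multiplication/division keeps the fewest significant figures: 941 → 3 s.f., 7.609 → 4 s.f., 43.6 → 3 s.f.; limit is 3.
Rounded to 3 significant figures: 164.

164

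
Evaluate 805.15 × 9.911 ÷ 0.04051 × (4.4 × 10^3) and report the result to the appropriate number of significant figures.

8.7 × 10^8

805.15 × 9.911 ÷ 0.04051 × (4.4 × 10^3) = 866731751.666…
Multiplication/division keeps the fewest significant figures: 805.15 → 5 s.f., 9.911 → 4 s.f., 0.04051 → 4 s.f., 4.4 × 10^3 → 2 s.f.; limit is 2.
Rounded to 2 significant figures: 8.7 × 10^8.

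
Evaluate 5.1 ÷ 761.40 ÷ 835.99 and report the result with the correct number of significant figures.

8.0 × 10^-6

5.1 ÷ 761.40 ÷ 835.99 = 0.00000801228190439…
Multiplication/division keeps the fewest significant figures: 5.1 → 2 s.f., 761.40 → 5 s.f., 835.99 → 5 s.f.; limit is 2.
Rounded to 2 significant figures: 8.0 × 10^-6.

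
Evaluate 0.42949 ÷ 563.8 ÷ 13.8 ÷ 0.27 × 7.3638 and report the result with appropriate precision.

1.5 × 10^-3

0.42949 ÷ 563.8 ÷ 13.8 ÷ 0.27 × 7.3638 = 0.00150552204417…
Multiplication/division keeps the fewest significant figures: 0.42949 → 5 s.f., 563.8 → 4 s.f., 13.8 → 3 s.f., 0.27 → 2 s.f., 7.3638 → 5 s.f.; limit is 2.
Rounded to 2 significant figures: 1.5 × 10^-3.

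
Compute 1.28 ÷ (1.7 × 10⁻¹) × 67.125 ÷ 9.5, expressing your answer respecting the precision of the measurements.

53

1.28 ÷ (1.7 × 10⁻¹) × 67.125 ÷ 9.5 = 53.2012383901…
Multiplication/division keeps the fewest significant figures: 1.28 → 3 s.f., 1.7 × 10⁻¹ → 2 s.f., 67.125 → 5 s.f., 9.5 → 2 s.f.; limit is 2.
Rounded to 2 significant figures: 53.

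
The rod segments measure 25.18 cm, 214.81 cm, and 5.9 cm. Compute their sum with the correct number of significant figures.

245.9 cm

25.18 cm + 214.81 cm + 5.9 cm = 245.89 cm.
Addition/subtraction keeps the fewest decimal places: 25.18 → 2 decimal places, 214.81 → 2 decimal places, 5.9 → 1 decimal place; limit is 1.
Rounded to 1 decimal place: 245.9 cm.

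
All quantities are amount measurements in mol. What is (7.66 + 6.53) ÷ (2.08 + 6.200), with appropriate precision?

1.71

7.66 + 6.53 = 14.19, limited to 2 d.p. → 4 s.f.; 2.08 + 6.200 = 8.280, limited to 2 d.p. → 3 s.f.
Carrying full precision, 14.19 ÷ 8.280 = 1.71376811594…; keep min(4, 3) = 3 s.f.
Rounded to 3 significant figures: 1.71.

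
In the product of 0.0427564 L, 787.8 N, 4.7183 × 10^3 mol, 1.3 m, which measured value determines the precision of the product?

0.0427564 L → 6 s.f.; 787.8 N → 4 s.f.; 4.7183 × 10^3 mol → 5 s.f.; 1.3 m → 2 s.f.
The fewest is 2 significant figures, from 1.3 m.

1.3 m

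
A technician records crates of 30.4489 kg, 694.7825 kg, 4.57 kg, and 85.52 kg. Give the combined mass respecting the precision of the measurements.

815.32 kg

30.4489 kg + 694.7825 kg + 4.57 kg + 85.52 kg = 815.3214 kg.
Addition/subtraction keeps the fewest decimal places: 30.4489 → 4 decimal places, 694.7825 → 4 decimal places, 4.57 → 2 decimal places, 85.52 → 2 decimal places; limit is 2.
Rounded to 2 decimal places: 815.32 kg.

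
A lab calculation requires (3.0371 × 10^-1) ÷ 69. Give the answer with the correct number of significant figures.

(3.0371 × 10^-1) ÷ 69 = 0.0044015942029…
Multiplication/division keeps the fewest significant figures: 3.0371 × 10^-1 → 5 s.f., 69 → 2 s.f.; limit is 2.
Rounded to 2 significant figures: 0.0044.

0.0044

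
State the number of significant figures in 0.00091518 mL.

5

0.00091518: leading zeros are not significant.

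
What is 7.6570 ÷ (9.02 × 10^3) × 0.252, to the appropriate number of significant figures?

7.6570 ÷ (9.02 × 10^3) × 0.252 = 0.000213920620843…
Multiplication/division keeps the fewest significant figures: 7.6570 → 5 s.f., 9.02 × 10^3 → 3 s.f., 0.252 → 3 s.f.; limit is 3.
Rounded to 3 significant figures: 2.14 × 10^-4.

2.14 × 10^-4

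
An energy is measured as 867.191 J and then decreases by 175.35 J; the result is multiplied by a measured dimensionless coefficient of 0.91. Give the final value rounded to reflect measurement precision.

6.3 × 10^2 J

867.191 J − 175.35 J = 691.841 J; the difference is limited to 2 decimal places (5 s.f.).
Carrying full precision, 691.841 × 0.91 = 629.57531 J; 0.91 has 2 s.f., so the result keeps min(5, 2) = 2 s.f.
Rounded to 2 significant figures: 6.3 × 10^2 J.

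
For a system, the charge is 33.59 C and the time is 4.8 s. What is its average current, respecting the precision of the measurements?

7.0 A

average current = 33.59 C ÷ 4.8 s = 6.99791666667… A.
33.59 has 4 significant figures; 4.8 has 2.
Division/multiplication keeps the fewest: 2 significant figures.
Rounded: 7.0 A.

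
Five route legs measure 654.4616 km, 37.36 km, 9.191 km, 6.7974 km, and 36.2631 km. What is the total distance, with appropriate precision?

654.4616 km + 37.36 km + 9.191 km + 6.7974 km + 36.2631 km = 744.0731 km.
Addition/subtraction keeps the fewest decimal places: 654.4616 → 4 decimal places, 37.36 → 2 decimal places, 9.191 → 3 decimal places, 6.7974 → 4 decimal places, 36.2631 → 4 decimal places; limit is 2.
Rounded to 2 decimal places: 744.07 km.

744.07 km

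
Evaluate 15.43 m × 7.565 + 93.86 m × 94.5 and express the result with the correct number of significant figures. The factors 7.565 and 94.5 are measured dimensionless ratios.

8.99 × 10^3 m

15.43 × 7.565 = 116.72795 → 1.167 × 10^2 m (4 s.f., last digit at the 10^-1 place).
93.86 × 94.5 = 8869.77 → 8.87 × 10^3 m (3 s.f., last digit at the 10^1 place).
Sum: 8986.49795 m; keep the coarser place, 10^1.
Result: 8.99 × 10^3 m.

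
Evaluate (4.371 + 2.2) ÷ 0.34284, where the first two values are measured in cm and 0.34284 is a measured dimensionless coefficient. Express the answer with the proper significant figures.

4.371 cm + 2.2 cm = 6.571 cm; the sum is limited to 1 decimal place (2 s.f.).
Carrying full precision, 6.571 ÷ 0.34284 = 19.1663749854… cm; 0.34284 has 5 s.f., so the result keeps min(2, 5) = 2 s.f.
Rounded to 2 significant figures: 19 cm.

19 cm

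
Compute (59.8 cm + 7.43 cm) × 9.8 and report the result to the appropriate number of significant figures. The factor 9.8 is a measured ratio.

6.6 × 10² cm

59.8 cm + 7.43 cm = 67.23 cm; the sum is limited to 1 decimal place (3 s.f.).
Carrying full precision, 67.23 × 9.8 = 658.854 cm; 9.8 has 2 s.f., so the result keeps min(3, 2) = 2 s.f.
Rounded to 2 significant figures: 6.6 × 10² cm.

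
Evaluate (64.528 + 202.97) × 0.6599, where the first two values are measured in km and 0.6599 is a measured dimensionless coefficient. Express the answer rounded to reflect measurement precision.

176.5 km

64.528 km + 202.97 km = 267.498 km; the sum is limited to 2 decimal places (5 s.f.).
Carrying full precision, 267.498 × 0.6599 = 176.5219302 km; 0.6599 has 4 s.f., so the result keeps min(5, 4) = 4 s.f.
Rounded to 4 significant figures: 176.5 km.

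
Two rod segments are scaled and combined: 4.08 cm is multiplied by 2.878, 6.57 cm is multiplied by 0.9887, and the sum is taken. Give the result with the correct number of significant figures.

18.2 cm

4.08 × 2.878 = 11.74224 → 11.7 cm (3 s.f., last digit at the 10^-1 place).
6.57 × 0.9887 = 6.495759 → 6.50 cm (3 s.f., last digit at the 10^-2 place).
Sum: 18.237999 cm; keep the coarser place, 10^-1.
Result: 18.2 cm.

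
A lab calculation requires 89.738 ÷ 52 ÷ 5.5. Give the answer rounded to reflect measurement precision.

89.738 ÷ 52 ÷ 5.5 = 0.313769230769…
Multiplication/division keeps the fewest significant figures: 89.738 → 5 s.f., 52 → 2 s.f., 5.5 → 2 s.f.; limit is 2.
Rounded to 2 significant figures: 0.31.

0.31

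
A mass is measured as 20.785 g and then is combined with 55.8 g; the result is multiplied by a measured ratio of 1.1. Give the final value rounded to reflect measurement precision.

20.785 g + 55.8 g = 76.585 g; the sum is limited to 1 decimal place (3 s.f.).
Carrying full precision, 76.585 × 1.1 = 84.2435 g; 1.1 has 2 s.f., so the result keeps min(3, 2) = 2 s.f.
Rounded to 2 significant figures: 84 g.

84 g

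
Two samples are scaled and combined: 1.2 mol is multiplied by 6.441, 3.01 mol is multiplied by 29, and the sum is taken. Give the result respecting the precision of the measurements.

1.2 × 6.441 = 7.7292 → 7.7 mol (2 s.f., last digit at the 10^-1 place).
3.01 × 29 = 87.29 → 87 mol (2 s.f., last digit at the 10^0 place).
Sum: 95.0192 mol; keep the coarser place, 10^0.
Result: 95 mol.

95 mol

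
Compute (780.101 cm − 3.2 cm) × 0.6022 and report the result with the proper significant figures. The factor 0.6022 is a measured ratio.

780.101 cm − 3.2 cm = 776.901 cm; the difference is limited to 1 decimal place (4 s.f.).
Carrying full precision, 776.901 × 0.6022 = 467.8497822 cm; 0.6022 has 4 s.f., so the result keeps min(4, 4) = 4 s.f.
Rounded to 4 significant figures: 467.8 cm.

467.8 cm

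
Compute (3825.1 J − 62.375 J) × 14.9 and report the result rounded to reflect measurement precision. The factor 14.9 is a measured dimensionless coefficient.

5.61 × 10^4 J

3825.1 J − 62.375 J = 3762.725 J; the difference is limited to 1 decimal place (5 s.f.).
Carrying full precision, 3762.725 × 14.9 = 56064.6025 J; 14.9 has 3 s.f., so the result keeps min(5, 3) = 3 s.f.
Rounded to 3 significant figures: 5.61 × 10^4 J.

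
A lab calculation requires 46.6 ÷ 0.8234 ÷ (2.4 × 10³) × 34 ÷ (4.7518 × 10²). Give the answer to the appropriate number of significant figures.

0.0017

46.6 ÷ 0.8234 ÷ (2.4 × 10³) × 34 ÷ (4.7518 × 10²) = 0.00168726996666…
Multiplication/division keeps the fewest significant figures: 46.6 → 3 s.f., 0.8234 → 4 s.f., 2.4 × 10³ → 2 s.f., 34 → 2 s.f., 4.7518 × 10² → 5 s.f.; limit is 2.
Rounded to 2 significant figures: 0.0017.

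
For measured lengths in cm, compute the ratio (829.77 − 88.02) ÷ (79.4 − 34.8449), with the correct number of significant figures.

16.6

829.77 − 88.02 = 741.75, limited to 2 d.p. → 5 s.f.; 79.4 − 34.8449 = 44.5551, limited to 1 d.p. → 3 s.f.
Carrying full precision, 741.75 ÷ 44.5551 = 16.6479258267…; keep min(5, 3) = 3 s.f.
Rounded to 3 significant figures: 16.6.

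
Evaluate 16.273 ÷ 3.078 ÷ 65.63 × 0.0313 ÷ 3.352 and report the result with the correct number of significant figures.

7.52 × 10^-4

16.273 ÷ 3.078 ÷ 65.63 × 0.0313 ÷ 3.352 = 0.000752206240765…
Multiplication/division keeps the fewest significant figures: 16.273 → 5 s.f., 3.078 → 4 s.f., 65.63 → 4 s.f., 0.0313 → 3 s.f., 3.352 → 4 s.f.; limit is 3.
Rounded to 3 significant figures: 7.52 × 10^-4.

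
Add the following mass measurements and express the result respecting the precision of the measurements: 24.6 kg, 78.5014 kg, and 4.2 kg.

107.3 kg

24.6 kg + 78.5014 kg + 4.2 kg = 107.3014 kg.
Addition/subtraction keeps the fewest decimal places: 24.6 → 1 decimal place, 78.5014 → 4 decimal places, 4.2 → 1 decimal place; limit is 1.
Rounded to 1 decimal place: 107.3 kg.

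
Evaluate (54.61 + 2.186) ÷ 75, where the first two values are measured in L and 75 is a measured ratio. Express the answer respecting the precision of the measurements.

7.6 × 10^-1 L

54.61 L + 2.186 L = 56.796 L; the sum is limited to 2 decimal places (4 s.f.).
Carrying full precision, 56.796 ÷ 75 = 0.75728 L; 75 has 2 s.f., so the result keeps min(4, 2) = 2 s.f.
Rounded to 2 significant figures: 7.6 × 10^-1 L.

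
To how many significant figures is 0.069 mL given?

2

0.069: leading zeros are not significant.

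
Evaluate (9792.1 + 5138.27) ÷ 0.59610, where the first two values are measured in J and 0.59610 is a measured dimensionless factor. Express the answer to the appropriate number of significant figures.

25047 J

9792.1 J + 5138.27 J = 14930.37 J; the sum is limited to 1 decimal place (6 s.f.).
Carrying full precision, 14930.37 ÷ 0.59610 = 25046.7539004… J; 0.59610 has 5 s.f., so the result keeps min(6, 5) = 5 s.f.
Rounded to 5 significant figures: 25047 J.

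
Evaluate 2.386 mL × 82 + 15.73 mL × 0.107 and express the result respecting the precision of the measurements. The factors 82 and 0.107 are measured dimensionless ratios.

2.386 × 82 = 195.652 → 2.0 × 10² mL (2 s.f., last digit at the 10^1 place).
15.73 × 0.107 = 1.68311 → 1.68 mL (3 s.f., last digit at the 10^-2 place).
Sum: 197.33511 mL; keep the coarser place, 10^1.
Result: 2.0 × 10² mL.

2.0 × 10² mL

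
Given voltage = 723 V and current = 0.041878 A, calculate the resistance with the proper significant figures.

resistance = 723 V ÷ 0.041878 A = 17264.4347868… Ω.
723 has 3 significant figures; 0.041878 has 5.
Division/multiplication keeps the fewest: 3 significant figures.
Rounded: 1.73 × 10⁴ Ω.

1.73 × 10⁴ Ω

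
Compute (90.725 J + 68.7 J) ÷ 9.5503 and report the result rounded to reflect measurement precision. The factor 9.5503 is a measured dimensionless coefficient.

90.725 J + 68.7 J = 159.425 J; the sum is limited to 1 decimal place (4 s.f.).
Carrying full precision, 159.425 ÷ 9.5503 = 16.693192884… J; 9.5503 has 5 s.f., so the result keeps min(4, 5) = 4 s.f.
Rounded to 4 significant figures: 16.69 J.

16.69 J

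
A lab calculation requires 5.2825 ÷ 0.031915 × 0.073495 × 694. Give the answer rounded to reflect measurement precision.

5.2825 ÷ 0.031915 × 0.073495 × 694 = 8442.32217531…
Multiplication/division keeps the fewest significant figures: 5.2825 → 5 s.f., 0.031915 → 5 s.f., 0.073495 → 5 s.f., 694 → 3 s.f.; limit is 3.
Rounded to 3 significant figures: 8.44 × 10^3.

8.44 × 10^3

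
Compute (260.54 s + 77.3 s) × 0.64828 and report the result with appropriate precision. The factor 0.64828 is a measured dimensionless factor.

260.54 s + 77.3 s = 337.84 s; the sum is limited to 1 decimal place (4 s.f.).
Carrying full precision, 337.84 × 0.64828 = 219.0149152 s; 0.64828 has 5 s.f., so the result keeps min(4, 5) = 4 s.f.
Rounded to 4 significant figures: 219.0 s.

219.0 s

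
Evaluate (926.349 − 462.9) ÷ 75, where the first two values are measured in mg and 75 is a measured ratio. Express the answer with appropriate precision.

6.2 mg

926.349 mg − 462.9 mg = 463.449 mg; the difference is limited to 1 decimal place (4 s.f.).
Carrying full precision, 463.449 ÷ 75 = 6.17932 mg; 75 has 2 s.f., so the result keeps min(4, 2) = 2 s.f.
Rounded to 2 significant figures: 6.2 mg.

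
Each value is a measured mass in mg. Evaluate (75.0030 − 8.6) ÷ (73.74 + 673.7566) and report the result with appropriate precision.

0.0888

75.0030 − 8.6 = 66.4030, limited to 1 d.p. → 3 s.f.; 73.74 + 673.7566 = 747.4966, limited to 2 d.p. → 5 s.f.
Carrying full precision, 66.4030 ÷ 747.4966 = 0.0888338488764…; keep min(3, 5) = 3 s.f.
Rounded to 3 significant figures: 0.0888.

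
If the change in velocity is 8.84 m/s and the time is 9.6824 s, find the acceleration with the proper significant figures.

acceleration = 8.84 m/s ÷ 9.6824 s = 0.912996777658… m/s².
8.84 has 3 significant figures; 9.6824 has 5.
Division/multiplication keeps the fewest: 3 significant figures.
Rounded: 0.913 m/s².

0.913 m/s²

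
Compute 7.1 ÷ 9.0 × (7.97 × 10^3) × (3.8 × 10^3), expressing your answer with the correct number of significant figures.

2.4 × 10^7

7.1 ÷ 9.0 × (7.97 × 10^3) × (3.8 × 10^3) = 23892288.8889…
Multiplication/division keeps the fewest significant figures: 7.1 → 2 s.f., 9.0 → 2 s.f., 7.97 × 10^3 → 3 s.f., 3.8 × 10^3 → 2 s.f.; limit is 2.
Rounded to 2 significant figures: 2.4 × 10^7.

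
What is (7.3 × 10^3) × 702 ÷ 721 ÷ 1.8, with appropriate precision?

3.9 × 10^3

(7.3 × 10^3) × 702 ÷ 721 ÷ 1.8 = 3948.68238558…
Multiplication/division keeps the fewest significant figures: 7.3 × 10^3 → 2 s.f., 702 → 3 s.f., 721 → 3 s.f., 1.8 → 2 s.f.; limit is 2.
Rounded to 2 significant figures: 3.9 × 10^3.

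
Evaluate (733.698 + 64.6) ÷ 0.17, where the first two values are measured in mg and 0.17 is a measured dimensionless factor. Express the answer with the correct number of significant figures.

733.698 mg + 64.6 mg = 798.298 mg; the sum is limited to 1 decimal place (4 s.f.).
Carrying full precision, 798.298 ÷ 0.17 = 4695.87058824… mg; 0.17 has 2 s.f., so the result keeps min(4, 2) = 2 s.f.
Rounded to 2 significant figures: 4.7 × 10³ mg.

4.7 × 10³ mg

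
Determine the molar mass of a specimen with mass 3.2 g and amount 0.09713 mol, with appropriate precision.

33 g/mol

molar mass = 3.2 g ÷ 0.09713 mol = 32.9455369093… g/mol.
3.2 has 2 significant figures; 0.09713 has 4.
Division/multiplication keeps the fewest: 2 significant figures.
Rounded: 33 g/mol.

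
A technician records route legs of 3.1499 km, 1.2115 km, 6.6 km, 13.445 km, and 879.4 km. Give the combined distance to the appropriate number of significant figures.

3.1499 km + 1.2115 km + 6.6 km + 13.445 km + 879.4 km = 903.8064 km.
Addition/subtraction keeps the fewest decimal places: 3.1499 → 4 decimal places, 1.2115 → 4 decimal places, 6.6 → 1 decimal place, 13.445 → 3 decimal places, 879.4 → 1 decimal place; limit is 1.
Rounded to 1 decimal place: 9.038 × 10^2 km.

9.038 × 10^2 km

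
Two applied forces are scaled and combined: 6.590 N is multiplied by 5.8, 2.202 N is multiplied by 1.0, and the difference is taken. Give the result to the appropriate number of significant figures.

36 N

6.590 × 5.8 = 38.222 → 38 N (2 s.f., last digit at the 10^0 place).
2.202 × 1.0 = 2.202 → 2.2 N (2 s.f., last digit at the 10^-1 place).
Difference: 36.02 N; keep the coarser place, 10^0.
Result: 36 N.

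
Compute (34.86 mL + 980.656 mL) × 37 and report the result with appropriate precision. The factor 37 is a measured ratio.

3.8 × 10⁴ mL

34.86 mL + 980.656 mL = 1015.516 mL; the sum is limited to 2 decimal places (6 s.f.).
Carrying full precision, 1015.516 × 37 = 37574.092 mL; 37 has 2 s.f., so the result keeps min(6, 2) = 2 s.f.
Rounded to 2 significant figures: 3.8 × 10⁴ mL.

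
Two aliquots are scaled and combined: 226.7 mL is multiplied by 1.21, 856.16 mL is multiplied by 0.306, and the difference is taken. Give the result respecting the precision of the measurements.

226.7 × 1.21 = 274.307 → 274 mL (3 s.f., last digit at the 10^0 place).
856.16 × 0.306 = 261.98496 → 262 mL (3 s.f., last digit at the 10^0 place).
Difference: 12.32204 mL; keep the coarser place, 10^0.
Result: 12 mL.

12 mL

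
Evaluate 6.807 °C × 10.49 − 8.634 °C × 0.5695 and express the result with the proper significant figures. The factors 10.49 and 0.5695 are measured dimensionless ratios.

66.49 °C

6.807 × 10.49 = 71.40543 → 71.41 °C (4 s.f., last digit at the 10^-2 place).
8.634 × 0.5695 = 4.917063 → 4.917 °C (4 s.f., last digit at the 10^-3 place).
Difference: 66.488367 °C; keep the coarser place, 10^-2.
Result: 66.49 °C.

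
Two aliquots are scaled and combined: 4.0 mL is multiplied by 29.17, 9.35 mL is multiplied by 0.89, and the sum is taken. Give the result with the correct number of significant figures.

4.0 × 29.17 = 116.68 → 1.2 × 10^2 mL (2 s.f., last digit at the 10^1 place).
9.35 × 0.89 = 8.3215 → 8.3 mL (2 s.f., last digit at the 10^-1 place).
Sum: 125.0015 mL; keep the coarser place, 10^1.
Result: 1.3 × 10^2 mL.

1.3 × 10^2 mL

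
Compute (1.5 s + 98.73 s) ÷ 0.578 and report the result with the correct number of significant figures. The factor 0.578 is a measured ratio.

173 s

1.5 s + 98.73 s = 100.23 s; the sum is limited to 1 decimal place (4 s.f.).
Carrying full precision, 100.23 ÷ 0.578 = 173.408304498… s; 0.578 has 3 s.f., so the result keeps min(4, 3) = 3 s.f.
Rounded to 3 significant figures: 173 s.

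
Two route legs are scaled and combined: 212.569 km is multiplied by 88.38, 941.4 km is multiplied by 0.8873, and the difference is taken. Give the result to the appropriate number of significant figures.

1.795 × 10^4 km

212.569 × 88.38 = 18786.84822 → 1.879 × 10^4 km (4 s.f., last digit at the 10^1 place).
941.4 × 0.8873 = 835.30422 → 835.3 km (4 s.f., last digit at the 10^-1 place).
Difference: 17951.544 km; keep the coarser place, 10^1.
Result: 1.795 × 10^4 km.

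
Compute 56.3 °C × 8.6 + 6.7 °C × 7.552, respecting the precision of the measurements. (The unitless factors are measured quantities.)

56.3 × 8.6 = 484.18 → 4.8 × 10^2 °C (2 s.f., last digit at the 10^1 place).
6.7 × 7.552 = 50.5984 → 51 °C (2 s.f., last digit at the 10^0 place).
Sum: 534.7784 °C; keep the coarser place, 10^1.
Result: 5.3 × 10^2 °C.

5.3 × 10^2 °C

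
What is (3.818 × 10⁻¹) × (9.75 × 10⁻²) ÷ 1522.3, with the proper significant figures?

2.45 × 10⁻⁵

(3.818 × 10⁻¹) × (9.75 × 10⁻²) ÷ 1522.3 = 0.0000244534585824…
Multiplication/division keeps the fewest significant figures: 3.818 × 10⁻¹ → 4 s.f., 9.75 × 10⁻² → 3 s.f., 1522.3 → 5 s.f.; limit is 3.
Rounded to 3 significant figures: 2.45 × 10⁻⁵.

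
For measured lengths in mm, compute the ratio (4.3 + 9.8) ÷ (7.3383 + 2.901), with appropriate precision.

1.38

4.3 + 9.8 = 14.1, limited to 1 d.p. → 3 s.f.; 7.3383 + 2.901 = 10.2393, limited to 3 d.p. → 5 s.f.
Carrying full precision, 14.1 ÷ 10.2393 = 1.37704725909…; keep min(3, 5) = 3 s.f.
Rounded to 3 significant figures: 1.38.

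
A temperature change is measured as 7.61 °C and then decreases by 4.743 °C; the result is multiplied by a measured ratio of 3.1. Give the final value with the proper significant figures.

7.61 °C − 4.743 °C = 2.867 °C; the difference is limited to 2 decimal places (3 s.f.).
Carrying full precision, 2.867 × 3.1 = 8.8877 °C; 3.1 has 2 s.f., so the result keeps min(3, 2) = 2 s.f.
Rounded to 2 significant figures: 8.9 °C.

8.9 °C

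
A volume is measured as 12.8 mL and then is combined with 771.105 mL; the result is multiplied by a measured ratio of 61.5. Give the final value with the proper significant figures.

4.82 × 10⁴ mL

12.8 mL + 771.105 mL = 783.905 mL; the sum is limited to 1 decimal place (4 s.f.).
Carrying full precision, 783.905 × 61.5 = 48210.1575 mL; 61.5 has 3 s.f., so the result keeps min(4, 3) = 3 s.f.
Rounded to 3 significant figures: 4.82 × 10⁴ mL.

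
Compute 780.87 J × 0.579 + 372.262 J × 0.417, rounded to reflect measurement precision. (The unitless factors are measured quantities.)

607 J

780.87 × 0.579 = 452.12373 → 452 J (3 s.f., last digit at the 10^0 place).
372.262 × 0.417 = 155.233254 → 155 J (3 s.f., last digit at the 10^0 place).
Sum: 607.356984 J; keep the coarser place, 10^0.
Result: 607 J.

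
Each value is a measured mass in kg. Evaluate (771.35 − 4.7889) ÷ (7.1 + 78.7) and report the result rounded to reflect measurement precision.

771.35 − 4.7889 = 766.5611, limited to 2 d.p. → 5 s.f.; 7.1 + 78.7 = 85.8, limited to 1 d.p. → 3 s.f.
Carrying full precision, 766.5611 ÷ 85.8 = 8.93427855478…; keep min(5, 3) = 3 s.f.
Rounded to 3 significant figures: 8.93.

8.93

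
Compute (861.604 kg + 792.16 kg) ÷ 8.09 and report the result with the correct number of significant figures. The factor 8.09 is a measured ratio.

861.604 kg + 792.16 kg = 1653.764 kg; the sum is limited to 2 decimal places (6 s.f.).
Carrying full precision, 1653.764 ÷ 8.09 = 204.420766378… kg; 8.09 has 3 s.f., so the result keeps min(6, 3) = 3 s.f.
Rounded to 3 significant figures: 204 kg.

204 kg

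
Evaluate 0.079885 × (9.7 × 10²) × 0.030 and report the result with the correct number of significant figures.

0.079885 × (9.7 × 10²) × 0.030 = 2.3246535
Multiplication/division keeps the fewest significant figures: 0.079885 → 5 s.f., 9.7 × 10² → 2 s.f., 0.030 → 2 s.f.; limit is 2.
Rounded to 2 significant figures: 2.3.

2.3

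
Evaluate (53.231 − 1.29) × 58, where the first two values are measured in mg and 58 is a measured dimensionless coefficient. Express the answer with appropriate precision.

3.0 × 10^3 mg

53.231 mg − 1.29 mg = 51.941 mg; the difference is limited to 2 decimal places (4 s.f.).
Carrying full precision, 51.941 × 58 = 3012.578 mg; 58 has 2 s.f., so the result keeps min(4, 2) = 2 s.f.
Rounded to 2 significant figures: 3.0 × 10^3 mg.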